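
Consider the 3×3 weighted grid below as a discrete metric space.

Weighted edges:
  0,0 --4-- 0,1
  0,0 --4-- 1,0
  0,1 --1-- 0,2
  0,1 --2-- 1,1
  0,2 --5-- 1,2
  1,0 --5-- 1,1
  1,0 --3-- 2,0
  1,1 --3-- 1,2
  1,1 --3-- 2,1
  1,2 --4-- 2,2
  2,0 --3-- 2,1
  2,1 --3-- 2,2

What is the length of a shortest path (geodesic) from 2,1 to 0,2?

Shortest path: 2,1 → 1,1 → 0,1 → 0,2, total weight = 6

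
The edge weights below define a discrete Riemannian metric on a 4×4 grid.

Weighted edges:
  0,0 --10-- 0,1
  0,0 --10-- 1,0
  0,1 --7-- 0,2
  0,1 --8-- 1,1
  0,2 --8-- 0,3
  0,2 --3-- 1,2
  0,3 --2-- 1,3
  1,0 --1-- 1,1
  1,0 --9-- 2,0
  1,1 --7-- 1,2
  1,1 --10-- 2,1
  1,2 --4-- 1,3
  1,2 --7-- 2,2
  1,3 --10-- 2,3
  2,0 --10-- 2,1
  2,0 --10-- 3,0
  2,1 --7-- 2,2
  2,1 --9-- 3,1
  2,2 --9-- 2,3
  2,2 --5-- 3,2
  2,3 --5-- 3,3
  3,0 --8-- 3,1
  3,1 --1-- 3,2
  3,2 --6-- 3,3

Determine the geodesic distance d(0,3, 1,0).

Shortest path: 0,3 → 1,3 → 1,2 → 1,1 → 1,0, total weight = 14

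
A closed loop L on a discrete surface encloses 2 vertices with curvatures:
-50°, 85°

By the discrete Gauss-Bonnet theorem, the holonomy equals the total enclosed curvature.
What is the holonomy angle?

Holonomy = total enclosed curvature = (-50°) + 85° = 35°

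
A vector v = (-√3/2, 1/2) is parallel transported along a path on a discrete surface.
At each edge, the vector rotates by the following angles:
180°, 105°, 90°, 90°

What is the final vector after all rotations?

Total rotation: 180° + 105° + 90° + 90° = 465° ≡ 105° (mod 360°). Final vector: (-0.2588, -0.9659)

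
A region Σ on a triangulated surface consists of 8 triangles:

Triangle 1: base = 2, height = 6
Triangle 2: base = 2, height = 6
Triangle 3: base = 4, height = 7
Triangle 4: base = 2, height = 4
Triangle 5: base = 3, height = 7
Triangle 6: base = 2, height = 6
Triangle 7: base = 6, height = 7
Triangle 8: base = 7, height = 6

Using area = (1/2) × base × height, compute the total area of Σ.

(1/2)×2×6 + (1/2)×2×6 + (1/2)×4×7 + (1/2)×2×4 + (1/2)×3×7 + (1/2)×2×6 + (1/2)×6×7 + (1/2)×7×6 = 88.5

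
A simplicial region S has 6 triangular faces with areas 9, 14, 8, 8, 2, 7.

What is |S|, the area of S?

9 + 14 + 8 + 8 + 2 + 7 = 48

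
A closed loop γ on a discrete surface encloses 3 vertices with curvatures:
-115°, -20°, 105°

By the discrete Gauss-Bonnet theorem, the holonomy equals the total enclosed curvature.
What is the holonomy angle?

Holonomy = total enclosed curvature = (-115°) + (-20°) + 105° = -30°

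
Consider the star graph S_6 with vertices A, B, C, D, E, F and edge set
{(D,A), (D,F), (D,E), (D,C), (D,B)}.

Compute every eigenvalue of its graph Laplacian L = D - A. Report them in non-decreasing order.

The star S_6 is the complete bipartite graph K_{1,5} (one hub of degree 5, 5 leaves of degree 1). The Laplacian spectrum of K_{p,q} is 0, p (multiplicity q−1), q (multiplicity p−1), p+q. With p = 1, q = 5: 0 once, 1 with multiplicity 4, and 6 once. (Check: trace L = sum of degrees = 10 = 4·1 + 6.)
Laplacian eigenvalues (increasing order): [0.0, 1.0, 1.0, 1.0, 1.0, 6.0]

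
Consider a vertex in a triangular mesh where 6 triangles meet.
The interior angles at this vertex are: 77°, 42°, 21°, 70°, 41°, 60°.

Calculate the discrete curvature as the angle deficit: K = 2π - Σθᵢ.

Sum of angles = 311°. K = 360° - 311° = 49° = 49π/180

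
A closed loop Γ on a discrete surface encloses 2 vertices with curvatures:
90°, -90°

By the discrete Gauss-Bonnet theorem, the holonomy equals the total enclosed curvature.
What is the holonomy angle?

Holonomy = total enclosed curvature = 90° + (-90°) = 0°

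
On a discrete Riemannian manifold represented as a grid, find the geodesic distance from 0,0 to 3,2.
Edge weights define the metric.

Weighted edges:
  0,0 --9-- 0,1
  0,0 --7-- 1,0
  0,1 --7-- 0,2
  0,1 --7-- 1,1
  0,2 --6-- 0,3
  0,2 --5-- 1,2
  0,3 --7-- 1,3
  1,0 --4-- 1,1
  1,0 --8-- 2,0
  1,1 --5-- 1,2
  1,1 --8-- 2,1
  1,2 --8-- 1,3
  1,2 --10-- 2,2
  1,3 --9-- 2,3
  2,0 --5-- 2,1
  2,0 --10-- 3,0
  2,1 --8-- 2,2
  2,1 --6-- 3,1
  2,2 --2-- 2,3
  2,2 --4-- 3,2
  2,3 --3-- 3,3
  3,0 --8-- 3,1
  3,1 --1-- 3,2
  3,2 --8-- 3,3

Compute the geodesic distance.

Shortest path: 0,0 → 1,0 → 1,1 → 2,1 → 3,1 → 3,2, total weight = 26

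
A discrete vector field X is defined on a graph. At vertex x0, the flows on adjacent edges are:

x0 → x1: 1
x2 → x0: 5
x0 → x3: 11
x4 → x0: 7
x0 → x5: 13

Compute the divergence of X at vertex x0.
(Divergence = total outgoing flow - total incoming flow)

Divergence = sum of outgoing flows = 1 + (-5) + 11 + (-7) + 13 = 13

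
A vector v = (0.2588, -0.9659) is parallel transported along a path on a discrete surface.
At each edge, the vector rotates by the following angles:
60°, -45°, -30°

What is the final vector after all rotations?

Total rotation: 60° + (-45°) + (-30°) = -15°. Final vector: (0, -1)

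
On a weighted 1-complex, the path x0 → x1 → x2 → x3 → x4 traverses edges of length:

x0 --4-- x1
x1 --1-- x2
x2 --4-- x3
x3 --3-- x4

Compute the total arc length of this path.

Arc length = 4 + 1 + 4 + 3 = 12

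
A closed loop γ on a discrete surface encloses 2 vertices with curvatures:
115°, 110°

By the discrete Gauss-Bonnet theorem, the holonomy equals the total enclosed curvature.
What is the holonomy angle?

Holonomy = total enclosed curvature = 115° + 110° = 225°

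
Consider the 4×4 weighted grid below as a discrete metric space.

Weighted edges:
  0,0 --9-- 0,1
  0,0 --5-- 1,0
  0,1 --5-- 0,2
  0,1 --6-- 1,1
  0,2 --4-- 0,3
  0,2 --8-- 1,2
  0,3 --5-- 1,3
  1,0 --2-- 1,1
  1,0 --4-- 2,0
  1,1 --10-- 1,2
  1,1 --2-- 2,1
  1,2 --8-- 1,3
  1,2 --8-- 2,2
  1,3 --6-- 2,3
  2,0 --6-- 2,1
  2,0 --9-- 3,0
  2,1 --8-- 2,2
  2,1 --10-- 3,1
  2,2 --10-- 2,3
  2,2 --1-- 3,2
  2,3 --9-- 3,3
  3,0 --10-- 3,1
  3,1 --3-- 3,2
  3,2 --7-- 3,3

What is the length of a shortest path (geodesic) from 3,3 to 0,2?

Shortest path: 3,3 → 3,2 → 2,2 → 1,2 → 0,2, total weight = 24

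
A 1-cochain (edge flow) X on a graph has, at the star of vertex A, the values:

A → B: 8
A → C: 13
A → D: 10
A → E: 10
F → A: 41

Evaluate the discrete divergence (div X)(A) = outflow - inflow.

Divergence = sum of outgoing flows = 8 + 13 + 10 + 10 + (-41) = 0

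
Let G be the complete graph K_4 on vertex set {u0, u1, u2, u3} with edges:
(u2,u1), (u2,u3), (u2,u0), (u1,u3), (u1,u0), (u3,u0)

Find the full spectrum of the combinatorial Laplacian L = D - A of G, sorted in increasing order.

For the complete graph K_n, L = nI − J (J = all-ones matrix). J has eigenvalues n (once, eigenvector 𝟙) and 0 (multiplicity n−1), so L has eigenvalues 0 (once) and n (multiplicity n−1). Here n = 4: eigenvalue 0 once and 4 with multiplicity 3.
Laplacian eigenvalues (increasing order): [0.0, 4.0, 4.0, 4.0]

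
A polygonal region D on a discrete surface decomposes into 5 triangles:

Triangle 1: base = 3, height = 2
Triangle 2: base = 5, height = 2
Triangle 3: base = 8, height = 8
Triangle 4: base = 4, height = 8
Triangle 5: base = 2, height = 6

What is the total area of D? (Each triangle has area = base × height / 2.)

(1/2)×3×2 + (1/2)×5×2 + (1/2)×8×8 + (1/2)×4×8 + (1/2)×2×6 = 62.0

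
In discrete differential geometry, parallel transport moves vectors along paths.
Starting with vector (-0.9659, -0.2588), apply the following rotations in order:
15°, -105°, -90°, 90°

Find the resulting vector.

Total rotation: 15° + (-105°) + (-90°) + 90° = -90°. Final vector: (-0.2588, 0.9659)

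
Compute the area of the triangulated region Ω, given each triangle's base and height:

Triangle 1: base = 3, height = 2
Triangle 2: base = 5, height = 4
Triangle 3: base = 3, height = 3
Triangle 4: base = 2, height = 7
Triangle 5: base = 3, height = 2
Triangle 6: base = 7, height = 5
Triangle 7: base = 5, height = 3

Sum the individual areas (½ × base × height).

(1/2)×3×2 + (1/2)×5×4 + (1/2)×3×3 + (1/2)×2×7 + (1/2)×3×2 + (1/2)×7×5 + (1/2)×5×3 = 52.5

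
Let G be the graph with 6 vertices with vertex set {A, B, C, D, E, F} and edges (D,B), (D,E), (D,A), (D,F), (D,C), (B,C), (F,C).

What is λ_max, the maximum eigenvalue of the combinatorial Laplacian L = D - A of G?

Degrees: deg(A) = 1, deg(B) = 2, deg(C) = 3, deg(D) = 5, deg(E) = 1, deg(F) = 2.
L = D − A with rows/columns ordered (A, B, C, D, E, F):
  [ 1,  0,  0, -1,  0,  0]
  [ 0,  2, -1, -1,  0,  0]
  [ 0, -1,  3, -1,  0, -1]
  [-1, -1, -1,  5, -1, -1]
  [ 0,  0,  0, -1,  1,  0]
  [ 0,  0, -1, -1,  0,  2]
Characteristic polynomial: det(λI − L) = λ(λ − 1)²(λ − 2)(λ − 4)(λ − 6).
Roots: λ = 0; (λ − 1) = 0 ⇒ λ = 1 (multiplicity 2); (λ − 2) = 0 ⇒ λ = 2; (λ − 4) = 0 ⇒ λ = 4; (λ − 6) = 0 ⇒ λ = 6.
(Check: the roots sum (with multiplicity) to 14, matching trace L = Σdeg = 2·7 = 14.)
Laplacian eigenvalues: [0.0, 1.0, 1.0, 2.0, 4.0, 6.0]. Largest eigenvalue (spectral radius) = 6.0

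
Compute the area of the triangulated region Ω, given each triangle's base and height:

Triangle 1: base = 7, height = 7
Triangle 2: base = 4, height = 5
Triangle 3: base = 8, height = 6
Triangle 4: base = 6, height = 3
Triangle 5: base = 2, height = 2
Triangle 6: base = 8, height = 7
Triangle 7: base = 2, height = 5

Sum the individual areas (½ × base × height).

(1/2)×7×7 + (1/2)×4×5 + (1/2)×8×6 + (1/2)×6×3 + (1/2)×2×2 + (1/2)×8×7 + (1/2)×2×5 = 102.5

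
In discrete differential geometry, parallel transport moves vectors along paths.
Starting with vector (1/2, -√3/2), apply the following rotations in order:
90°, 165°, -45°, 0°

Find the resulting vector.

Total rotation: 90° + 165° + (-45°) + 0° = 210° ≡ -150° (mod 360°). Final vector: (-0.8660, 0.5000)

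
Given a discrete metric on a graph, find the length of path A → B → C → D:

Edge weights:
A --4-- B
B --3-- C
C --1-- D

Arc length = 4 + 3 + 1 = 8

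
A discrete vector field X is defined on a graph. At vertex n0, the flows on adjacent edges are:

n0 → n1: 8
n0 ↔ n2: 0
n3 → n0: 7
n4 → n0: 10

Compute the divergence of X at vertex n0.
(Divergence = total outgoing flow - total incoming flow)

Divergence = sum of outgoing flows = 8 + 0 + (-7) + (-10) = -9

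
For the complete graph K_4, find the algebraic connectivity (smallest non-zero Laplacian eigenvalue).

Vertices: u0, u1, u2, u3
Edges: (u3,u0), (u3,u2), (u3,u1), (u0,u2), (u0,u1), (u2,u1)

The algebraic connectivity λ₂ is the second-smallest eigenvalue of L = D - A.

For the complete graph K_n, L = nI − J (J = all-ones matrix). J has eigenvalues n (once, eigenvector 𝟙) and 0 (multiplicity n−1), so L has eigenvalues 0 (once) and n (multiplicity n−1). Here n = 4: eigenvalue 0 once and 4 with multiplicity 3.
Laplacian eigenvalues: [0.0, 4.0, 4.0, 4.0]. Algebraic connectivity (smallest non-zero eigenvalue) = 4.0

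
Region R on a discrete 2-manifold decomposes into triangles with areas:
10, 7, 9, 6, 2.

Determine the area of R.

10 + 7 + 9 + 6 + 2 = 34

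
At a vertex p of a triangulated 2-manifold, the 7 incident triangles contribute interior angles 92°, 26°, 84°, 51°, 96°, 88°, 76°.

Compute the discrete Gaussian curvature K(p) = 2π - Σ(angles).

Sum of angles = 513°. K = 360° - 513° = -153° = -17π/20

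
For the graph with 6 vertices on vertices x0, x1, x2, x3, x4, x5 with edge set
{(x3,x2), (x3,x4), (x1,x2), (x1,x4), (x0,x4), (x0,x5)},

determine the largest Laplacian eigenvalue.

Degrees: deg(x0) = 2, deg(x1) = 2, deg(x2) = 2, deg(x3) = 2, deg(x4) = 3, deg(x5) = 1.
L = D − A with rows/columns ordered (x0, x1, x2, x3, x4, x5):
  [ 2,  0,  0,  0, -1, -1]
  [ 0,  2, -1,  0, -1,  0]
  [ 0, -1,  2, -1,  0,  0]
  [ 0,  0, -1,  2, -1,  0]
  [-1, -1,  0, -1,  3,  0]
  [-1,  0,  0,  0,  0,  1]
Characteristic polynomial: det(λI − L) = λ(λ² − 5λ + 2)(λ − 2)²(λ − 3).
Roots: λ = 0; (λ² − 5λ + 2) = 0 ⇒ λ = (5 ± √17)/2 ≈ 0.4384, 4.5616; (λ − 2) = 0 ⇒ λ = 2 (multiplicity 2); (λ − 3) = 0 ⇒ λ = 3.
(Check: the roots sum (with multiplicity) to 12, matching trace L = Σdeg = 2·6 = 12.)
Laplacian eigenvalues: [0.0, 0.4384, 2.0, 2.0, 3.0, 4.5616]. Largest eigenvalue (spectral radius) = 4.5616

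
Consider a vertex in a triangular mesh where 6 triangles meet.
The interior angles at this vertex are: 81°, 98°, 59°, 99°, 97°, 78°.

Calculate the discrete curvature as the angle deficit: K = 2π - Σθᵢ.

Sum of angles = 512°. K = 360° - 512° = -152° = -38π/45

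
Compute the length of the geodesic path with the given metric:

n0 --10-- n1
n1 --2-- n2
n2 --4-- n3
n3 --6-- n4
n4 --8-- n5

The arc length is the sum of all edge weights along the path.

Arc length = 10 + 2 + 4 + 6 + 8 = 30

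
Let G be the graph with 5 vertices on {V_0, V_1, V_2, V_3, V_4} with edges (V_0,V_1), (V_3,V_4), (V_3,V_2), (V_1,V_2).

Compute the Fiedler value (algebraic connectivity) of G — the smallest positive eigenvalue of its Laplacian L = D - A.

Degrees: deg(V_0) = 1, deg(V_1) = 2, deg(V_2) = 2, deg(V_3) = 2, deg(V_4) = 1.
L = D − A with rows/columns ordered (V_0, V_1, V_2, V_3, V_4):
  [ 1, -1,  0,  0,  0]
  [-1,  2, -1,  0,  0]
  [ 0, -1,  2, -1,  0]
  [ 0,  0, -1,  2, -1]
  [ 0,  0,  0, -1,  1]
Characteristic polynomial: det(λI − L) = λ(λ² − 3λ + 1)(λ² − 5λ + 5).
Roots: λ = 0; (λ² − 3λ + 1) = 0 ⇒ λ = (3 ± √5)/2 ≈ 0.382, 2.618; (λ² − 5λ + 5) = 0 ⇒ λ = (5 ± √5)/2 ≈ 1.382, 3.618.
(Check: the roots sum (with multiplicity) to 8, matching trace L = Σdeg = 2·4 = 8.)
Laplacian eigenvalues: [0.0, 0.382, 1.382, 2.618, 3.618]. Algebraic connectivity (smallest non-zero eigenvalue) = 0.382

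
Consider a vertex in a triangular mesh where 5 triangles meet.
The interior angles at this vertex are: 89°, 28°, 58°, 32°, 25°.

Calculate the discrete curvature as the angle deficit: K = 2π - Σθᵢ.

Sum of angles = 232°. K = 360° - 232° = 128° = 32π/45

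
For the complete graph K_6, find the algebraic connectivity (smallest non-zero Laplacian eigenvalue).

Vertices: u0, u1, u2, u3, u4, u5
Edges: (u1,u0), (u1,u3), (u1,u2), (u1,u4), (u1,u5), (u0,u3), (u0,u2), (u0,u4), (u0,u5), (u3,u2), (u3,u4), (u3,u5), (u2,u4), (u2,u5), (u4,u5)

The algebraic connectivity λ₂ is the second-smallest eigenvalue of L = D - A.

For the complete graph K_n, L = nI − J (J = all-ones matrix). J has eigenvalues n (once, eigenvector 𝟙) and 0 (multiplicity n−1), so L has eigenvalues 0 (once) and n (multiplicity n−1). Here n = 6: eigenvalue 0 once and 6 with multiplicity 5.
Laplacian eigenvalues: [0.0, 6.0, 6.0, 6.0, 6.0, 6.0]. Algebraic connectivity (smallest non-zero eigenvalue) = 6.0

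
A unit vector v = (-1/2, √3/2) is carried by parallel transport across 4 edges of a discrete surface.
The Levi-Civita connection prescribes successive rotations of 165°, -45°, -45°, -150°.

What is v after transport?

Total rotation: 165° + (-45°) + (-45°) + (-150°) = -75°. Final vector: (0.7071, 0.7071)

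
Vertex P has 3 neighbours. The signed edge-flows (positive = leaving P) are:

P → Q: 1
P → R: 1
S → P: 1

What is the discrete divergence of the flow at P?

Divergence = sum of outgoing flows = 1 + 1 + (-1) = 1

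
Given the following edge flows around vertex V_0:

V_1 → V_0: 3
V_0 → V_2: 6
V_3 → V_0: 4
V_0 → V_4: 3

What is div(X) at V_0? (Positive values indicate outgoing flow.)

Divergence = sum of outgoing flows = (-3) + 6 + (-4) + 3 = 2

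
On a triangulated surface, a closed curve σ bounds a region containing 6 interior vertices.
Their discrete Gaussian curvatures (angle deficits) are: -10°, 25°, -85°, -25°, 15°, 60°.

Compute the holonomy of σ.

Holonomy = total enclosed curvature = (-10°) + 25° + (-85°) + (-25°) + 15° + 60° = -20°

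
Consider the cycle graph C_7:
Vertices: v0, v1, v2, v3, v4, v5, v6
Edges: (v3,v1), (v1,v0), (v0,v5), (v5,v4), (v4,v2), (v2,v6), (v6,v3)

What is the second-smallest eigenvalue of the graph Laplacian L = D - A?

The cycle graph C_n has Laplacian eigenvalues λ_k = 2 − 2cos(2πk/n), k = 0, 1, …, n−1. Here n = 7:
k=0: 2 − 2cos(0) = 0.0; k=1: 2 − 2cos(2π/7) = 0.753; k=2: 2 − 2cos(4π/7) = 2.445; k=3: 2 − 2cos(6π/7) = 3.8019; k=4: 2 − 2cos(8π/7) = 3.8019; k=5: 2 − 2cos(10π/7) = 2.445; k=6: 2 − 2cos(12π/7) = 0.753.
Laplacian eigenvalues: [0.0, 0.753, 0.753, 2.445, 2.445, 3.8019, 3.8019]. Algebraic connectivity (smallest non-zero eigenvalue) = 0.753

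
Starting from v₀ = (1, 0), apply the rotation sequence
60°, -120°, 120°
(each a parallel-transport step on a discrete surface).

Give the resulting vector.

Total rotation: 60° + (-120°) + 120° = 60°. Final vector: (0.5000, 0.8660)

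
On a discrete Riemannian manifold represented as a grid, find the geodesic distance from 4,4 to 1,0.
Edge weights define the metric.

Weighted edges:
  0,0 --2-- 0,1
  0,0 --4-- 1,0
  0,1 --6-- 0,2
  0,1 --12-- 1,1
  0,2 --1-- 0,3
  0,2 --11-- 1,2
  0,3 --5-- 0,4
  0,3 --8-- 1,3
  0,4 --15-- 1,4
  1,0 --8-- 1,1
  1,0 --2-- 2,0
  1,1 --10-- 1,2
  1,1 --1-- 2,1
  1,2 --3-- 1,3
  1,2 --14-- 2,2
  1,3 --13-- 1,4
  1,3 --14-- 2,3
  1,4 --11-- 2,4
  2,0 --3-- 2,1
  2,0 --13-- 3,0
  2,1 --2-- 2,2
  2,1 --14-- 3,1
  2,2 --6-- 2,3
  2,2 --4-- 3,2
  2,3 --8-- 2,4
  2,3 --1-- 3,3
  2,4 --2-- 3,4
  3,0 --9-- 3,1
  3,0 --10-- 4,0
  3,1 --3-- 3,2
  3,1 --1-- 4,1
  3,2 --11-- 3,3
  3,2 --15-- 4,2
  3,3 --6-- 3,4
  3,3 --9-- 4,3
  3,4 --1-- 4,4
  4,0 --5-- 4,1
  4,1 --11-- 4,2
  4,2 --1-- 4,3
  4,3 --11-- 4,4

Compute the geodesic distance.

Shortest path: 4,4 → 3,4 → 3,3 → 2,3 → 2,2 → 2,1 → 2,0 → 1,0, total weight = 21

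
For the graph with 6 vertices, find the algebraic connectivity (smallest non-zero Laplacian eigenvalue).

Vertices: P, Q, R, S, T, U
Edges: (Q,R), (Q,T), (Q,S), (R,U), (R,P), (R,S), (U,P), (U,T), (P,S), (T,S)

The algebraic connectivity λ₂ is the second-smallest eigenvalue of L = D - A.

Degrees: deg(P) = 3, deg(Q) = 3, deg(R) = 4, deg(S) = 4, deg(T) = 3, deg(U) = 3.
L = D − A with rows/columns ordered (P, Q, R, S, T, U):
  [ 3,  0, -1, -1,  0, -1]
  [ 0,  3, -1, -1, -1,  0]
  [-1, -1,  4, -1,  0, -1]
  [-1, -1, -1,  4, -1,  0]
  [ 0, -1,  0, -1,  3, -1]
  [-1,  0, -1,  0, -1,  3]
Characteristic polynomial: det(λI − L) = λ(λ² − 8λ + 13)(λ − 3)(λ − 4)(λ − 5).
Roots: λ = 0; (λ² − 8λ + 13) = 0 ⇒ λ = 4 ± √3 ≈ 2.2679, 5.7321; (λ − 3) = 0 ⇒ λ = 3; (λ − 4) = 0 ⇒ λ = 4; (λ − 5) = 0 ⇒ λ = 5.
(Check: the roots sum (with multiplicity) to 20, matching trace L = Σdeg = 2·10 = 20.)
Laplacian eigenvalues: [0.0, 2.2679, 3.0, 4.0, 5.0, 5.7321]. Algebraic connectivity (smallest non-zero eigenvalue) = 2.2679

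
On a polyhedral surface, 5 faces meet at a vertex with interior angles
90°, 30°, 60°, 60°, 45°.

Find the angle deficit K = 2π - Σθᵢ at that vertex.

Sum of angles = 285°. K = 360° - 285° = 75° = 5π/12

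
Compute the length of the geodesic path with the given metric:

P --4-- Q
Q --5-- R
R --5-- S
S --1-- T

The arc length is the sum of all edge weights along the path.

Arc length = 4 + 5 + 5 + 1 = 15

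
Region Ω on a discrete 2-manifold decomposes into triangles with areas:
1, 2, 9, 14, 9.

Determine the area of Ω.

1 + 2 + 9 + 14 + 9 = 35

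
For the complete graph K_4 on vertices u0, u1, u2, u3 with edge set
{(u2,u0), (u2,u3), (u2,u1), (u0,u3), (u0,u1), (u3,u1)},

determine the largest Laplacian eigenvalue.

For the complete graph K_n, L = nI − J (J = all-ones matrix). J has eigenvalues n (once, eigenvector 𝟙) and 0 (multiplicity n−1), so L has eigenvalues 0 (once) and n (multiplicity n−1). Here n = 4: eigenvalue 0 once and 4 with multiplicity 3.
Laplacian eigenvalues: [0.0, 4.0, 4.0, 4.0]. Largest eigenvalue (spectral radius) = 4.0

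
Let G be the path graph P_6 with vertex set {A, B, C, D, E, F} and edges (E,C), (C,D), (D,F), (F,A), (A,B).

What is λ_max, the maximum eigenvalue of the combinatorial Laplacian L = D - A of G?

The path graph P_n has Laplacian eigenvalues λ_k = 2 − 2cos(kπ/n), k = 0, 1, …, n−1. Here n = 6:
k=0: 2 − 2cos(0) = 0.0; k=1: 2 − 2cos(π/6) = 0.2679; k=2: 2 − 2cos(π/3) = 1.0; k=3: 2 − 2cos(π/2) = 2.0; k=4: 2 − 2cos(2π/3) = 3.0; k=5: 2 − 2cos(5π/6) = 3.7321.
Laplacian eigenvalues: [0.0, 0.2679, 1.0, 2.0, 3.0, 3.7321]. Largest eigenvalue (spectral radius) = 3.7321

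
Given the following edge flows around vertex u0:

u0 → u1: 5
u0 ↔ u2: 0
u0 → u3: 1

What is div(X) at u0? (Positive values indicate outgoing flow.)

Divergence = sum of outgoing flows = 5 + 0 + 1 = 6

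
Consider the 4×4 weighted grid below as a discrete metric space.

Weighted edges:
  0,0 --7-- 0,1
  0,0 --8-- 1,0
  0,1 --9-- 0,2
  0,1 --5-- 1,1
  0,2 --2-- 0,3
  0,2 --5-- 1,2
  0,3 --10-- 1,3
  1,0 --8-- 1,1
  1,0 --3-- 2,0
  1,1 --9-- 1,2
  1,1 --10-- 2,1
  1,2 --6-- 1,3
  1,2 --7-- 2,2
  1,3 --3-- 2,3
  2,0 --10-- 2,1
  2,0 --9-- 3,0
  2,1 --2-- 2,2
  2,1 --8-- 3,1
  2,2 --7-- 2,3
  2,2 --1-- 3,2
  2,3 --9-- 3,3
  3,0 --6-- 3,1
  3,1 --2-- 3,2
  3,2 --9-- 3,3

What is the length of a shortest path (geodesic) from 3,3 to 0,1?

Shortest path: 3,3 → 3,2 → 2,2 → 2,1 → 1,1 → 0,1, total weight = 27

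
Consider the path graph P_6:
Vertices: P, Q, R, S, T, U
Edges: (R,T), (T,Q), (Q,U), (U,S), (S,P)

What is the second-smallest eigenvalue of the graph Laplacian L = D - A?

The path graph P_n has Laplacian eigenvalues λ_k = 2 − 2cos(kπ/n), k = 0, 1, …, n−1. Here n = 6:
k=0: 2 − 2cos(0) = 0.0; k=1: 2 − 2cos(π/6) = 0.2679; k=2: 2 − 2cos(π/3) = 1.0; k=3: 2 − 2cos(π/2) = 2.0; k=4: 2 − 2cos(2π/3) = 3.0; k=5: 2 − 2cos(5π/6) = 3.7321.
Laplacian eigenvalues: [0.0, 0.2679, 1.0, 2.0, 3.0, 3.7321]. Algebraic connectivity (smallest non-zero eigenvalue) = 0.2679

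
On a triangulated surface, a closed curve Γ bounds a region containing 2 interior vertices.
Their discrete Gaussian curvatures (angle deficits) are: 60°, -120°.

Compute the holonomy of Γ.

Holonomy = total enclosed curvature = 60° + (-120°) = -60°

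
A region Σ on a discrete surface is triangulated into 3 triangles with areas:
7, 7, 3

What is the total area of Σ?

7 + 7 + 3 = 17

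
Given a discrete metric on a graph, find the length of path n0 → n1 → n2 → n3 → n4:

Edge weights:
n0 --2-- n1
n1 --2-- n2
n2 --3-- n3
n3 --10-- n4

Arc length = 2 + 2 + 3 + 10 = 17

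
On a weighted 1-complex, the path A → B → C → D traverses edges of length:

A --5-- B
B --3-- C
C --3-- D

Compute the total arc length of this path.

Arc length = 5 + 3 + 3 = 11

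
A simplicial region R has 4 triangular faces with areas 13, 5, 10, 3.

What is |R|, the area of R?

13 + 5 + 10 + 3 = 31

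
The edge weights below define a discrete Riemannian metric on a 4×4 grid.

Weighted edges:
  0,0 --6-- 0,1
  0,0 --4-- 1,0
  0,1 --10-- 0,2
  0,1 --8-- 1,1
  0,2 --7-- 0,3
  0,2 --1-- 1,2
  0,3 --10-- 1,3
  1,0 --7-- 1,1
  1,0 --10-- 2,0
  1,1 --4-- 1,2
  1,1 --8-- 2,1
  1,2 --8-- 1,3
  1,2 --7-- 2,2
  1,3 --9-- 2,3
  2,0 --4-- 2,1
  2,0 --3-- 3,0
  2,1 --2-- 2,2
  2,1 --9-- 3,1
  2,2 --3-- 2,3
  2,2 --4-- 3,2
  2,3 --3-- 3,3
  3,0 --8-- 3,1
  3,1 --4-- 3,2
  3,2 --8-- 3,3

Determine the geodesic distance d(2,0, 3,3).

Shortest path: 2,0 → 2,1 → 2,2 → 2,3 → 3,3, total weight = 12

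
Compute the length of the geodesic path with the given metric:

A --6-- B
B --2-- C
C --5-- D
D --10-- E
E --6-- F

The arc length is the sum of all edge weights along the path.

Arc length = 6 + 2 + 5 + 10 + 6 = 29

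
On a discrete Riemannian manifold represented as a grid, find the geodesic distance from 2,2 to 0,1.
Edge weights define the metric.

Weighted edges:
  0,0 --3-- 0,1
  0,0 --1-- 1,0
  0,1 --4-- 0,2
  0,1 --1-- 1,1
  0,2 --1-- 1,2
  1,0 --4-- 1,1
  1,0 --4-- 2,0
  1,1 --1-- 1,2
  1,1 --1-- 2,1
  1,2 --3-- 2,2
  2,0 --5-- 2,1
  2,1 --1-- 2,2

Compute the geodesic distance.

Shortest path: 2,2 → 2,1 → 1,1 → 0,1, total weight = 3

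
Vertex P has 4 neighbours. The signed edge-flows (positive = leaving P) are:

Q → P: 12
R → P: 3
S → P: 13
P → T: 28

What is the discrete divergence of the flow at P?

Divergence = sum of outgoing flows = (-12) + (-3) + (-13) + 28 = 0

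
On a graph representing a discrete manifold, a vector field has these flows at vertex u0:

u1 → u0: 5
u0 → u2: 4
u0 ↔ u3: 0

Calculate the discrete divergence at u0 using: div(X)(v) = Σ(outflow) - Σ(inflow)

Divergence = sum of outgoing flows = (-5) + 4 + 0 = -1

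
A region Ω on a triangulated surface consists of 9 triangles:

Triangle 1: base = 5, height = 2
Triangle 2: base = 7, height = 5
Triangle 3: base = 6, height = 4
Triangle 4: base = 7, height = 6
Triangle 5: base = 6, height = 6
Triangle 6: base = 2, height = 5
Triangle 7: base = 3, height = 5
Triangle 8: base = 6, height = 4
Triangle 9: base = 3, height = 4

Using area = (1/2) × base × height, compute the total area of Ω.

(1/2)×5×2 + (1/2)×7×5 + (1/2)×6×4 + (1/2)×7×6 + (1/2)×6×6 + (1/2)×2×5 + (1/2)×3×5 + (1/2)×6×4 + (1/2)×3×4 = 104.0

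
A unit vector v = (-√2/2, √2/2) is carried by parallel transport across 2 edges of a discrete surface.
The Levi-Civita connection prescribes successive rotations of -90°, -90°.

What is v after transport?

Total rotation: (-90°) + (-90°) = -180° ≡ 180° (mod 360°). Final vector: (0.7071, -0.7071)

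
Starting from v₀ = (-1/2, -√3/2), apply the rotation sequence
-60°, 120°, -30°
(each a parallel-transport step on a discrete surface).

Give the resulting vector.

Total rotation: (-60°) + 120° + (-30°) = 30°. Final vector: (0, -1)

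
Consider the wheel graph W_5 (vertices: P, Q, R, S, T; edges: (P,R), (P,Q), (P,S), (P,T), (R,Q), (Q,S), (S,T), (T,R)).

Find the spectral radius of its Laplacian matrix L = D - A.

The wheel W_5 is the join K_1 ∨ C_4 (a hub joined to every vertex of a cycle of length 4). For a join G ∨ H (G on p vertices, H on q vertices) the Laplacian spectrum is 0, p+q, the eigenvalues of L(G) other than one 0 each shifted by +q, and the eigenvalues of L(H) other than one 0 each shifted by +p. With G = K_1 (p = 1, nothing left after dropping its 0) and H = C_4 (q = 4, eigenvalues 2 − 2cos(2πk/4), k = 0, …, 3; drop k = 0), the spectrum of W_5 is 0, 5, and 1 + (2 − 2cos(2πk/4)) = 3 − 2cos(2πk/4) for k = 1, …, 3:
k=1: 3 − 2cos(π/2) = 3.0; k=2: 3 − 2cos(π) = 5.0; k=3: 3 − 2cos(3π/2) = 3.0.
Laplacian eigenvalues: [0.0, 3.0, 3.0, 5.0, 5.0]. Largest eigenvalue (spectral radius) = 5.0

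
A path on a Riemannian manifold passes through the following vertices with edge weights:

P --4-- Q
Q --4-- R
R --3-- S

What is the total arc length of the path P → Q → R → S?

Arc length = 4 + 4 + 3 = 11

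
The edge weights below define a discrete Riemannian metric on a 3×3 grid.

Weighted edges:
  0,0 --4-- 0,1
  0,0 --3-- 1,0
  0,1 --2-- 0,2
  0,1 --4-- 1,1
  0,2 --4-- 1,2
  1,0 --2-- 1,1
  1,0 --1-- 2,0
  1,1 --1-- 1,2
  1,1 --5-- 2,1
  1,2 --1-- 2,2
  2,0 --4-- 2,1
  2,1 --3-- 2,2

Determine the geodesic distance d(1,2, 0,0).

Shortest path: 1,2 → 1,1 → 1,0 → 0,0, total weight = 6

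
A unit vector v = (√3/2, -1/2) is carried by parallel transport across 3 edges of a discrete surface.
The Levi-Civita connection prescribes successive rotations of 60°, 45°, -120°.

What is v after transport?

Total rotation: 60° + 45° + (-120°) = -15°. Final vector: (0.7071, -0.7071)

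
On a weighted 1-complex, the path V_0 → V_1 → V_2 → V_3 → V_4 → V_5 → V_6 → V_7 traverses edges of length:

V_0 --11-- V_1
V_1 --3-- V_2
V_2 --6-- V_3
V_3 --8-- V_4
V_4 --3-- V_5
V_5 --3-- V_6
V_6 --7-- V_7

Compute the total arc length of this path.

Arc length = 11 + 3 + 6 + 8 + 3 + 3 + 7 = 41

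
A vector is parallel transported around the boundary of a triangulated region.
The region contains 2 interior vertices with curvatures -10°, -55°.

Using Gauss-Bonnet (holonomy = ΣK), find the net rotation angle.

Holonomy = total enclosed curvature = (-10°) + (-55°) = -65°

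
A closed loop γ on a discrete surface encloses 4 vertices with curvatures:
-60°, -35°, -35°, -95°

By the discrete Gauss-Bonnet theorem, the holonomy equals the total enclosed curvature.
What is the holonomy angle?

Holonomy = total enclosed curvature = (-60°) + (-35°) + (-35°) + (-95°) = -225°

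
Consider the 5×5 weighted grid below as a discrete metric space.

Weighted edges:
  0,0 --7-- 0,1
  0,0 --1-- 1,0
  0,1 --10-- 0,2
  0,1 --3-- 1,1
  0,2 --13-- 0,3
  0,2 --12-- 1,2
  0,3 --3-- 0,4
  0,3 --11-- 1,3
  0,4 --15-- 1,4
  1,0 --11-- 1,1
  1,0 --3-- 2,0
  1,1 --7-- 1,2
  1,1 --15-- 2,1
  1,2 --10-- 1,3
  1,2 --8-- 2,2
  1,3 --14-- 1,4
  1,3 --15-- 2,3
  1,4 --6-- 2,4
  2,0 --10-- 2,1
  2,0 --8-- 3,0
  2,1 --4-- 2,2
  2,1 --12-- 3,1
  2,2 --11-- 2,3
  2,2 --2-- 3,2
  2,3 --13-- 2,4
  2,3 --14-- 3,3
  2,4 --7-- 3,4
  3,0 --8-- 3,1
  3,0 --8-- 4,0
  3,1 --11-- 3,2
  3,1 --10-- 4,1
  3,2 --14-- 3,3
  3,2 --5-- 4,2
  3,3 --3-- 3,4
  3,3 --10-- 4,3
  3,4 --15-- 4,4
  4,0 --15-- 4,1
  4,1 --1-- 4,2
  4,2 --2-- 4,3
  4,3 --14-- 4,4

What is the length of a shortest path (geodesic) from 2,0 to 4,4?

Shortest path: 2,0 → 2,1 → 2,2 → 3,2 → 4,2 → 4,3 → 4,4, total weight = 37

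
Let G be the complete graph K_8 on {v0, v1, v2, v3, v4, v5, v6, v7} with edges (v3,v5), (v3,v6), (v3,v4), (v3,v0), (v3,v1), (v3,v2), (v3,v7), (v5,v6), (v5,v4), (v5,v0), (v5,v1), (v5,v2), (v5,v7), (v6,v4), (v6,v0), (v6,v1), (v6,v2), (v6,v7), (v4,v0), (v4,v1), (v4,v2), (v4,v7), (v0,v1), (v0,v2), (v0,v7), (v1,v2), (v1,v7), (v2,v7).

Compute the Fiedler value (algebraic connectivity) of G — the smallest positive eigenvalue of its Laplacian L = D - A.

For the complete graph K_n, L = nI − J (J = all-ones matrix). J has eigenvalues n (once, eigenvector 𝟙) and 0 (multiplicity n−1), so L has eigenvalues 0 (once) and n (multiplicity n−1). Here n = 8: eigenvalue 0 once and 8 with multiplicity 7.
Laplacian eigenvalues: [0.0, 8.0, 8.0, 8.0, 8.0, 8.0, 8.0, 8.0]. Algebraic connectivity (smallest non-zero eigenvalue) = 8.0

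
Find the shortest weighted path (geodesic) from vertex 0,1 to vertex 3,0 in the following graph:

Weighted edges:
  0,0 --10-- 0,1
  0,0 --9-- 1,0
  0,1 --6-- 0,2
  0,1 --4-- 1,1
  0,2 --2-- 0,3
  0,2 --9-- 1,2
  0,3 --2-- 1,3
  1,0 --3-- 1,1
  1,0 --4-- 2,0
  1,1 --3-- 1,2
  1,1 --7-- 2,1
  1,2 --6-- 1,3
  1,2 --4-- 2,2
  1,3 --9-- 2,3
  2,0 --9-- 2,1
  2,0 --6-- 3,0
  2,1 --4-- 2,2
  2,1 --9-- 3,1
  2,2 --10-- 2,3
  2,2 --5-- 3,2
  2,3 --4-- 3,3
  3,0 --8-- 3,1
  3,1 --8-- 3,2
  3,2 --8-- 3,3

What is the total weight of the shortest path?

Shortest path: 0,1 → 1,1 → 1,0 → 2,0 → 3,0, total weight = 17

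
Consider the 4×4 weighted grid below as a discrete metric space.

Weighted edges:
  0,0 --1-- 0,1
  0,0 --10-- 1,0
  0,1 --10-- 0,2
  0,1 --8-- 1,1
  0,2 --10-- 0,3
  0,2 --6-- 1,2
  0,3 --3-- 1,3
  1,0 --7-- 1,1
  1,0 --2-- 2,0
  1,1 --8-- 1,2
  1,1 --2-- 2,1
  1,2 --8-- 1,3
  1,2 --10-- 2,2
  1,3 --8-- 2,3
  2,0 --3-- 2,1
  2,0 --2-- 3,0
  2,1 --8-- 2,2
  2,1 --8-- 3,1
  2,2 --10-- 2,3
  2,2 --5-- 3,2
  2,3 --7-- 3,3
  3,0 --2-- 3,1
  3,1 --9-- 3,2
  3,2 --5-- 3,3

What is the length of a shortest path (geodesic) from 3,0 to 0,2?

Shortest path: 3,0 → 2,0 → 2,1 → 1,1 → 1,2 → 0,2, total weight = 21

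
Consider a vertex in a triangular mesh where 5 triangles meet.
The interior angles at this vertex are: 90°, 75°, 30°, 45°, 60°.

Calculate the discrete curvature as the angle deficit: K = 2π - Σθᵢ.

Sum of angles = 300°. K = 360° - 300° = 60°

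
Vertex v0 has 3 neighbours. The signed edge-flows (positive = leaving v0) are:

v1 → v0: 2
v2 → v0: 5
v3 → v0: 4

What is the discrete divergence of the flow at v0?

Divergence = sum of outgoing flows = (-2) + (-5) + (-4) = -11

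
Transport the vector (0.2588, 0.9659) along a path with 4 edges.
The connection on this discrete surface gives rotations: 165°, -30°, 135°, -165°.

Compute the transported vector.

Total rotation: 165° + (-30°) + 135° + (-165°) = 105°. Final vector: (-1, 0)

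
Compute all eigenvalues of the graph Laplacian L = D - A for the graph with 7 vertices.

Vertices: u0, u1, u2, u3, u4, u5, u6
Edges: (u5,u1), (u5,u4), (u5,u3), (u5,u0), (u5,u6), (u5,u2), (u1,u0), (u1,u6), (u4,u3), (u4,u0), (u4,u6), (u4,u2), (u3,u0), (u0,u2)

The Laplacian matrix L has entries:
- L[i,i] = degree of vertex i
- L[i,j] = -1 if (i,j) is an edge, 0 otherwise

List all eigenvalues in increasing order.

Degrees: deg(u0) = 5, deg(u1) = 3, deg(u2) = 3, deg(u3) = 3, deg(u4) = 5, deg(u5) = 6, deg(u6) = 3.
L = D − A with rows/columns ordered (u0, u1, u2, u3, u4, u5, u6):
  [ 5, -1, -1, -1, -1, -1,  0]
  [-1,  3,  0,  0,  0, -1, -1]
  [-1,  0,  3,  0, -1, -1,  0]
  [-1,  0,  0,  3, -1, -1,  0]
  [-1,  0, -1, -1,  5, -1, -1]
  [-1, -1, -1, -1, -1,  6, -1]
  [ 0, -1,  0,  0, -1, -1,  3]
Characteristic polynomial: det(λI − L) = λ(λ² − 8λ + 13)(λ − 3)(λ² − 10λ + 23)(λ − 7).
Roots: λ = 0; (λ² − 8λ + 13) = 0 ⇒ λ = 4 ± √3 ≈ 2.2679, 5.7321; (λ − 3) = 0 ⇒ λ = 3; (λ² − 10λ + 23) = 0 ⇒ λ = 5 ± √2 ≈ 3.5858, 6.4142; (λ − 7) = 0 ⇒ λ = 7.
(Check: the roots sum (with multiplicity) to 28, matching trace L = Σdeg = 2·14 = 28.)
Laplacian eigenvalues (increasing order): [0.0, 2.2679, 3.0, 3.5858, 5.7321, 6.4142, 7.0]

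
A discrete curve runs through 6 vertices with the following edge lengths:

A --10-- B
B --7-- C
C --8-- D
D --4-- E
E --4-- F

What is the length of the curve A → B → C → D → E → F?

Arc length = 10 + 7 + 8 + 4 + 4 = 33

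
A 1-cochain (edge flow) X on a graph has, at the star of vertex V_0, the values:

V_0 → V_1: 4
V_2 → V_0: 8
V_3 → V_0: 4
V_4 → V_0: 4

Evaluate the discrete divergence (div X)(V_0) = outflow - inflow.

Divergence = sum of outgoing flows = 4 + (-8) + (-4) + (-4) = -12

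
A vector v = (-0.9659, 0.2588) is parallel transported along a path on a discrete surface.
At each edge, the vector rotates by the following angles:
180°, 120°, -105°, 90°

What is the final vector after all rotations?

Total rotation: 180° + 120° + (-105°) + 90° = 285° ≡ -75° (mod 360°). Final vector: (0, 1)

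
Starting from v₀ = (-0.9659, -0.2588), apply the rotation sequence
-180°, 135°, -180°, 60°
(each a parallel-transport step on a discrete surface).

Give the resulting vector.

Total rotation: (-180°) + 135° + (-180°) + 60° = -165°. Final vector: (0.8660, 0.5000)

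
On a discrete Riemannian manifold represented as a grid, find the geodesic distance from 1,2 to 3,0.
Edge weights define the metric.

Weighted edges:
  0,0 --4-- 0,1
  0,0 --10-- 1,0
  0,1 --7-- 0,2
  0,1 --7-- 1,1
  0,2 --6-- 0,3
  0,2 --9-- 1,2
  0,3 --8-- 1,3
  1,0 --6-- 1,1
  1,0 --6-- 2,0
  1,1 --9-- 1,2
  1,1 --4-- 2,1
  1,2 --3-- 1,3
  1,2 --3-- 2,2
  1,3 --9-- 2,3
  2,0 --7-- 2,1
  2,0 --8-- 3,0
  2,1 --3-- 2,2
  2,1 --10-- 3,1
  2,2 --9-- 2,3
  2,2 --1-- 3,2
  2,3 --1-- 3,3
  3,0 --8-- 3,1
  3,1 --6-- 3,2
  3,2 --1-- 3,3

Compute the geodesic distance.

Shortest path: 1,2 → 2,2 → 3,2 → 3,1 → 3,0, total weight = 18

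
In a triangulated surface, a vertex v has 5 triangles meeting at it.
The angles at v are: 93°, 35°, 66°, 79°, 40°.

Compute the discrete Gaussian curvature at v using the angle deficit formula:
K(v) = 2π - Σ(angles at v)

Sum of angles = 313°. K = 360° - 313° = 47° = 47π/180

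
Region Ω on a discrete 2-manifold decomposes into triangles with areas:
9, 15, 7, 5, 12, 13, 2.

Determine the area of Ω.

9 + 15 + 7 + 5 + 12 + 13 + 2 = 63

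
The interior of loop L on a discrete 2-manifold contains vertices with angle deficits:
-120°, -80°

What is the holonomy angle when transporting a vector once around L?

Holonomy = total enclosed curvature = (-120°) + (-80°) = -200°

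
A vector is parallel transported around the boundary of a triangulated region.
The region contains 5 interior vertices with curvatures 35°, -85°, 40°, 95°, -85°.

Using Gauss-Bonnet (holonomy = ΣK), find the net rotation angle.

Holonomy = total enclosed curvature = 35° + (-85°) + 40° + 95° + (-85°) = 0°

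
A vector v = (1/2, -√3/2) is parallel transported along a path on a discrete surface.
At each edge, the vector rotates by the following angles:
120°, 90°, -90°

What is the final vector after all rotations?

Total rotation: 120° + 90° + (-90°) = 120°. Final vector: (0.5000, 0.8660)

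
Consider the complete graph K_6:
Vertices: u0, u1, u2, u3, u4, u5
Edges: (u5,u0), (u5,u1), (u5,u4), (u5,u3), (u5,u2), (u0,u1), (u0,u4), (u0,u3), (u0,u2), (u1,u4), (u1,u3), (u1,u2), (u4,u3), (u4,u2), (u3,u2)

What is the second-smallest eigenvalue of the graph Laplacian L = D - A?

For the complete graph K_n, L = nI − J (J = all-ones matrix). J has eigenvalues n (once, eigenvector 𝟙) and 0 (multiplicity n−1), so L has eigenvalues 0 (once) and n (multiplicity n−1). Here n = 6: eigenvalue 0 once and 6 with multiplicity 5.
Laplacian eigenvalues: [0.0, 6.0, 6.0, 6.0, 6.0, 6.0]. Algebraic connectivity (smallest non-zero eigenvalue) = 6.0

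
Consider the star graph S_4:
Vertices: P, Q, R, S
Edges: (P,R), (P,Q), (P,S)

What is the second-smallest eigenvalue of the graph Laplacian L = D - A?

The star S_4 is the complete bipartite graph K_{1,3} (one hub of degree 3, 3 leaves of degree 1). The Laplacian spectrum of K_{p,q} is 0, p (multiplicity q−1), q (multiplicity p−1), p+q. With p = 1, q = 3: 0 once, 1 with multiplicity 2, and 4 once. (Check: trace L = sum of degrees = 6 = 2·1 + 4.)
Laplacian eigenvalues: [0.0, 1.0, 1.0, 4.0]. Algebraic connectivity (smallest non-zero eigenvalue) = 1.0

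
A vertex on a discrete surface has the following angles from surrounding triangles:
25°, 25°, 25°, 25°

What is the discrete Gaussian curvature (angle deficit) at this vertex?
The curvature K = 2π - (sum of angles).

Sum of angles = 100°. K = 360° - 100° = 260° = 13π/9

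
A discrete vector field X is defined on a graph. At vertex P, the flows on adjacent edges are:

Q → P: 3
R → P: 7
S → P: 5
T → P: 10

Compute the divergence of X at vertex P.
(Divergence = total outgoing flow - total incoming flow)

Divergence = sum of outgoing flows = (-3) + (-7) + (-5) + (-10) = -25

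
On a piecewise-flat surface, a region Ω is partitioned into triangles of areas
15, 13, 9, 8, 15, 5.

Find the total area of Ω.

15 + 13 + 9 + 8 + 15 + 5 = 65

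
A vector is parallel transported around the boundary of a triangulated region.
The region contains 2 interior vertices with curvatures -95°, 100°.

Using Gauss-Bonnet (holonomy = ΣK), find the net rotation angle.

Holonomy = total enclosed curvature = (-95°) + 100° = 5°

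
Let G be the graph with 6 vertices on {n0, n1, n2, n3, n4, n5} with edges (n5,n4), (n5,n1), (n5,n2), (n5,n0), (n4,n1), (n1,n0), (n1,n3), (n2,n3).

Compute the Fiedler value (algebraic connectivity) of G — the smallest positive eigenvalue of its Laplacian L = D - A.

Degrees: deg(n0) = 2, deg(n1) = 4, deg(n2) = 2, deg(n3) = 2, deg(n4) = 2, deg(n5) = 4.
L = D − A with rows/columns ordered (n0, n1, n2, n3, n4, n5):
  [ 2, -1,  0,  0,  0, -1]
  [-1,  4,  0, -1, -1, -1]
  [ 0,  0,  2, -1,  0, -1]
  [ 0, -1, -1,  2,  0,  0]
  [ 0, -1,  0,  0,  2, -1]
  [-1, -1, -1,  0, -1,  4]
Characteristic polynomial: det(λI − L) = λ(λ² − 6λ + 6)(λ − 2)(λ² − 8λ + 14).
Roots: λ = 0; (λ² − 6λ + 6) = 0 ⇒ λ = 3 ± √3 ≈ 1.2679, 4.7321; (λ − 2) = 0 ⇒ λ = 2; (λ² − 8λ + 14) = 0 ⇒ λ = 4 ± √2 ≈ 2.5858, 5.4142.
(Check: the roots sum (with multiplicity) to 16, matching trace L = Σdeg = 2·8 = 16.)
Laplacian eigenvalues: [0.0, 1.2679, 2.0, 2.5858, 4.7321, 5.4142]. Algebraic connectivity (smallest non-zero eigenvalue) = 1.2679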